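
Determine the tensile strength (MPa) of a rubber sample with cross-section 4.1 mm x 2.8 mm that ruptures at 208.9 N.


Area = width * thickness = 4.1 * 2.8 = 11.48 mm^2
TS = force / area = 208.9 / 11.48 = 18.2 MPa

18.2 MPa


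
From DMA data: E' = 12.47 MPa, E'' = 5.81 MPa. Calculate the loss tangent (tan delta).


tan delta = E'' / E'
= 5.81 / 12.47
= 0.4659

tan delta = 0.4659


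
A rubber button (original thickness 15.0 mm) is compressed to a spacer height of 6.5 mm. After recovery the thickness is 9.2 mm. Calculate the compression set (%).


CS = (t0 - recovered) / (t0 - ts) * 100
= (15.0 - 9.2) / (15.0 - 6.5) * 100
= 5.8 / 8.5 * 100
= 68.2%

68.2%


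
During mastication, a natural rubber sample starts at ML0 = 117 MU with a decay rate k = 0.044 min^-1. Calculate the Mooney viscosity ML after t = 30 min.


ML = ML0 * exp(-k * t)
ML = 117 * exp(-0.044 * 30)
ML = 117 * 0.2671
ML = 31.25 MU

31.25 MU


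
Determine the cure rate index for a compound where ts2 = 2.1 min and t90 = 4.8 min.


CRI = 100 / (t90 - ts2)
= 100 / (4.8 - 2.1)
= 100 / 2.7
= 37.04 min^-1

37.04 min^-1


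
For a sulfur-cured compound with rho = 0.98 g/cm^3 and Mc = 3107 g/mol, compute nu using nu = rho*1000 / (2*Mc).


nu = rho * 1000 / (2 * Mc)
nu = 0.98 * 1000 / (2 * 3107)
nu = 980.0 / 6214
nu = 0.1577 mol/L

0.1577 mol/L


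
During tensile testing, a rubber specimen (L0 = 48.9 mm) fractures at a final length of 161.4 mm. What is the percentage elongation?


Elongation = (Lf - L0) / L0 * 100
= (161.4 - 48.9) / 48.9 * 100
= 112.5 / 48.9 * 100
= 230.1%

230.1%


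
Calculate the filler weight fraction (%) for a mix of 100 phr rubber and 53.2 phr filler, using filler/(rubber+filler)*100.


Filler % = filler / (rubber + filler) * 100
= 53.2 / (100 + 53.2) * 100
= 53.2 / 153.2 * 100
= 34.73%

34.73%


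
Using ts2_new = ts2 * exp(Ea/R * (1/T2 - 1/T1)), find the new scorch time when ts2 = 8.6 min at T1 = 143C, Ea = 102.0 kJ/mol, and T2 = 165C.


Convert temperatures: T1 = 143 + 273.15 = 416.15 K, T2 = 165 + 273.15 = 438.15 K
ts2_new = 8.6 * exp(102000 / 8.314 * (1/438.15 - 1/416.15))
1/T2 - 1/T1 = -1.2066e-04
ts2_new = 1.96 min

1.96 min


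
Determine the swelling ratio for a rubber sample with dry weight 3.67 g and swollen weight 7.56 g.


Q = W_swollen / W_dry
Q = 7.56 / 3.67
Q = 2.06

Q = 2.06


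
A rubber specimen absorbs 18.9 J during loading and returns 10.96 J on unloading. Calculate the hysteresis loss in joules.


Hysteresis loss = loading - unloading
= 18.9 - 10.96
= 7.94 J

7.94 J


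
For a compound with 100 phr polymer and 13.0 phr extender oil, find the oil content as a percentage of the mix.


Oil % = oil / (100 + oil) * 100
= 13.0 / (100 + 13.0) * 100
= 13.0 / 113.0 * 100
= 11.5%

11.5%


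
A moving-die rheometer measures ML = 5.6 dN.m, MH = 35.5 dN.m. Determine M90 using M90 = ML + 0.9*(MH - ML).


M90 = ML + 0.9 * (MH - ML)
M90 = 5.6 + 0.9 * (35.5 - 5.6)
M90 = 5.6 + 0.9 * 29.9
M90 = 32.51 dN.m

32.51 dN.m


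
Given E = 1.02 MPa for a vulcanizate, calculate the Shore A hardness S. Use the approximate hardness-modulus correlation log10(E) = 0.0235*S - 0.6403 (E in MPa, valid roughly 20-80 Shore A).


log10(E) = 0.0235*S - 0.6403  =>  S = (log10(E) + 0.6403) / 0.0235
log10(1.02) = 0.008600
S = (0.008600 + 0.6403) / 0.0235 = 0.648900 / 0.0235
S = 27.6

Shore A = 27.6


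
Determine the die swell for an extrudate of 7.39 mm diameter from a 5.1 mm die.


Die swell ratio = D_extrudate / D_die
= 7.39 / 5.1
= 1.449

Die swell = 1.449


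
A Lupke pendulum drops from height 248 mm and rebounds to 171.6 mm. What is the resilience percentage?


Resilience = h_rebound / h_drop * 100
= 171.6 / 248 * 100
= 69.2%

69.2%


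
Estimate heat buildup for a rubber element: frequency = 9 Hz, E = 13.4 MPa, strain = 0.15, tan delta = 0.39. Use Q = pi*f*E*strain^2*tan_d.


Q = pi * f * E * strain^2 * tan_d
= pi * 9 * 13.4 * 0.15^2 * 0.39
= pi * 9 * 13.4 * 0.0225 * 0.39
= 3.3246

Q = 3.3246


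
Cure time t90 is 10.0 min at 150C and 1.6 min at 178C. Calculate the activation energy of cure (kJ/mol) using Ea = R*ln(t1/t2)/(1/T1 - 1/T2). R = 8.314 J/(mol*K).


T1 = 423.15 K, T2 = 451.15 K
1/T1 - 1/T2 = 1.4667e-04
ln(t1/t2) = ln(10.0/1.6) = 1.8326
Ea = 8.314 * 1.8326 / 1.4667e-04 = 103879.6757 J/mol
Ea = 103.88 kJ/mol

103.88 kJ/mol


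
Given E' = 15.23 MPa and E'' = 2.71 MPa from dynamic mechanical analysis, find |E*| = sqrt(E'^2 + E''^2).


|E*| = sqrt(E'^2 + E''^2)
= sqrt(15.23^2 + 2.71^2)
= sqrt(231.9529 + 7.3441)
= 15.469 MPa

15.469 MPa


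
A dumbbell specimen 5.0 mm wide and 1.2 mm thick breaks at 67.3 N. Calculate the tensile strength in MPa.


Area = width * thickness = 5.0 * 1.2 = 6.0 mm^2
TS = force / area = 67.3 / 6.0 = 11.22 MPa

11.22 MPa


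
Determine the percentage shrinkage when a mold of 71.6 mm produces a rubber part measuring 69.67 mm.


Shrinkage = (mold - part) / mold * 100
= (71.6 - 69.67) / 71.6 * 100
= 1.93 / 71.6 * 100
= 2.7%

2.7%


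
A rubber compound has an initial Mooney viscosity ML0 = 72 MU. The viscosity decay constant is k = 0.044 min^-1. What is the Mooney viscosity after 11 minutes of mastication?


ML = ML0 * exp(-k * t)
ML = 72 * exp(-0.044 * 11)
ML = 72 * 0.6163
ML = 44.37 MU

44.37 MU


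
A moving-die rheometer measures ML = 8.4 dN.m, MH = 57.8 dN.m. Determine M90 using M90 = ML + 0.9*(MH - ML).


M90 = ML + 0.9 * (MH - ML)
M90 = 8.4 + 0.9 * (57.8 - 8.4)
M90 = 8.4 + 0.9 * 49.4
M90 = 52.86 dN.m

52.86 dN.m


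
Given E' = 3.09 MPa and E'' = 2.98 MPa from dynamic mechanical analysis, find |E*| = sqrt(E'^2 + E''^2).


|E*| = sqrt(E'^2 + E''^2)
= sqrt(3.09^2 + 2.98^2)
= sqrt(9.5481 + 8.8804)
= 4.293 MPa

4.293 MPa


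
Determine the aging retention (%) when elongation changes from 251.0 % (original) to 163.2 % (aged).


Retention = aged / original * 100
= 163.2 / 251.0 * 100
= 65.0%

65.0%


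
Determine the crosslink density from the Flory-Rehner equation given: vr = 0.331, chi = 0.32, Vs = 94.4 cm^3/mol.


ln(1 - vr) = ln(1 - 0.331) = -0.4020
Numerator = -((-0.4020) + 0.331 + 0.32 * 0.331^2) = 0.0359
Denominator = 94.4 * (0.331^(1/3) - 0.331/2) = 49.6770
nu = 0.0359 / 49.6770 = 7.2290e-04 mol/cm^3

7.2290e-04 mol/cm^3


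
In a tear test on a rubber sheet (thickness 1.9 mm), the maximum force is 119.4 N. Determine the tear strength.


Tear strength = force / thickness
= 119.4 / 1.9
= 62.84 N/mm

62.84 N/mm


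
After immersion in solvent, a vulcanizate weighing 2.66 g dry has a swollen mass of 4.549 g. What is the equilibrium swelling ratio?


Q = W_swollen / W_dry
Q = 4.549 / 2.66
Q = 1.71

Q = 1.71


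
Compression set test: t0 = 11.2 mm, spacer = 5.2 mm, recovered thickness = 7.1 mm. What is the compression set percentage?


CS = (t0 - recovered) / (t0 - ts) * 100
= (11.2 - 7.1) / (11.2 - 5.2) * 100
= 4.1 / 6.0 * 100
= 68.3%

68.3%


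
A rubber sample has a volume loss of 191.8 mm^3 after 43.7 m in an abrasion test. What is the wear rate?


Rate = volume_loss / distance
= 191.8 / 43.7
= 4.389 mm^3/m

4.389 mm^3/m


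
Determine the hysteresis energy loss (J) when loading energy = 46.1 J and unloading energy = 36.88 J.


Hysteresis loss = loading - unloading
= 46.1 - 36.88
= 9.22 J

9.22 J


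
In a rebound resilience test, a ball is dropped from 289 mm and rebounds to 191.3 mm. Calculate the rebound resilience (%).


Resilience = h_rebound / h_drop * 100
= 191.3 / 289 * 100
= 66.2%

66.2%


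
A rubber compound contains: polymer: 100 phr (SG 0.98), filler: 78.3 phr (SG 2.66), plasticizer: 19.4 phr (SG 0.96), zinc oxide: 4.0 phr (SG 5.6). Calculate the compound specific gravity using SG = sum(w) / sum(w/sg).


Sum of weights = 201.7
Volume contributions:
  polymer: 100/0.98 = 102.0408
  filler: 78.3/2.66 = 29.4361
  plasticizer: 19.4/0.96 = 20.2083
  zinc oxide: 4.0/5.6 = 0.7143
Sum of volumes = 152.3995
SG = 201.7 / 152.3995 = 1.323

SG = 1.323


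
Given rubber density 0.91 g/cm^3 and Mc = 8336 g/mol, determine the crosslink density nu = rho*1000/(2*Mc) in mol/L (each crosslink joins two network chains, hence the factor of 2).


nu = rho * 1000 / (2 * Mc)
nu = 0.91 * 1000 / (2 * 8336)
nu = 910.0 / 16672
nu = 0.0546 mol/L

0.0546 mol/L


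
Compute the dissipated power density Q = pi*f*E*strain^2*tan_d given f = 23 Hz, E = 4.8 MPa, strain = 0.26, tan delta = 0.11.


Q = pi * f * E * strain^2 * tan_d
= pi * 23 * 4.8 * 0.26^2 * 0.11
= pi * 23 * 4.8 * 0.0676 * 0.11
= 2.5790

Q = 2.5790


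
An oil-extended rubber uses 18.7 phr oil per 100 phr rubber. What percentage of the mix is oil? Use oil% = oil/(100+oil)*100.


Oil % = oil / (100 + oil) * 100
= 18.7 / (100 + 18.7) * 100
= 18.7 / 118.7 * 100
= 15.75%

15.75%


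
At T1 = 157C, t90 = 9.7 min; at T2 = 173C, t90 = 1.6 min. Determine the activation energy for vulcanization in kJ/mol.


T1 = 430.15 K, T2 = 446.15 K
1/T1 - 1/T2 = 8.3372e-05
ln(t1/t2) = ln(9.7/1.6) = 1.8021
Ea = 8.314 * 1.8021 / 8.3372e-05 = 179711.1868 J/mol
Ea = 179.71 kJ/mol

179.71 kJ/mol


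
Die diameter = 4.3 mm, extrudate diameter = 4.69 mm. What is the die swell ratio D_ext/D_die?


Die swell ratio = D_extrudate / D_die
= 4.69 / 4.3
= 1.091

Die swell = 1.091


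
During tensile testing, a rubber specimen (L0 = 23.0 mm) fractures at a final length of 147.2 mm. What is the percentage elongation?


Elongation = (Lf - L0) / L0 * 100
= (147.2 - 23.0) / 23.0 * 100
= 124.2 / 23.0 * 100
= 540.0%

540.0%


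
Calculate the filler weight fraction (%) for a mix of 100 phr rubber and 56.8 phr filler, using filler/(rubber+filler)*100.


Filler % = filler / (rubber + filler) * 100
= 56.8 / (100 + 56.8) * 100
= 56.8 / 156.8 * 100
= 36.22%

36.22%


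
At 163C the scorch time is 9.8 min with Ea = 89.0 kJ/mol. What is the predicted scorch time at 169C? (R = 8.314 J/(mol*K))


Convert temperatures: T1 = 163 + 273.15 = 436.15 K, T2 = 169 + 273.15 = 442.15 K
ts2_new = 9.8 * exp(89000 / 8.314 * (1/442.15 - 1/436.15))
1/T2 - 1/T1 = -3.1113e-05
ts2_new = 7.02 min

7.02 min


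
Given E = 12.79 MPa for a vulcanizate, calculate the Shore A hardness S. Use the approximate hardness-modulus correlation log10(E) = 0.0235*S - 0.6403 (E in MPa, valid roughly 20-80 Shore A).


log10(E) = 0.0235*S - 0.6403  =>  S = (log10(E) + 0.6403) / 0.0235
log10(12.79) = 1.106871
S = (1.106871 + 0.6403) / 0.0235 = 1.747171 / 0.0235
S = 74.3

Shore A = 74.3


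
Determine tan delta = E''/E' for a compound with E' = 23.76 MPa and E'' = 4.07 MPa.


tan delta = E'' / E'
= 4.07 / 23.76
= 0.1713

tan delta = 0.1713


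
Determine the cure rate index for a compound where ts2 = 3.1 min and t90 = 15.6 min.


CRI = 100 / (t90 - ts2)
= 100 / (15.6 - 3.1)
= 100 / 12.5
= 8.0 min^-1

8.0 min^-1


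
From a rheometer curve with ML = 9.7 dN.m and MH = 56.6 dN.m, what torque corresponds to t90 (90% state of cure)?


M90 = ML + 0.9 * (MH - ML)
M90 = 9.7 + 0.9 * (56.6 - 9.7)
M90 = 9.7 + 0.9 * 46.9
M90 = 51.91 dN.m

51.91 dN.m


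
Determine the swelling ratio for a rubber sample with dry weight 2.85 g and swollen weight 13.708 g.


Q = W_swollen / W_dry
Q = 13.708 / 2.85
Q = 4.81

Q = 4.81


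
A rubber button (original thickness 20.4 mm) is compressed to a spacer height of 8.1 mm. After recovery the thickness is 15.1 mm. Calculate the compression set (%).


CS = (t0 - recovered) / (t0 - ts) * 100
= (20.4 - 15.1) / (20.4 - 8.1) * 100
= 5.3 / 12.3 * 100
= 43.1%

43.1%


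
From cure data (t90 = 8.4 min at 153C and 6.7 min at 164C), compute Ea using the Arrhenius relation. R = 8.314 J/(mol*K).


T1 = 426.15 K, T2 = 437.15 K
1/T1 - 1/T2 = 5.9047e-05
ln(t1/t2) = ln(8.4/6.7) = 0.2261
Ea = 8.314 * 0.2261 / 5.9047e-05 = 31838.8457 J/mol
Ea = 31.84 kJ/mol

31.84 kJ/mol


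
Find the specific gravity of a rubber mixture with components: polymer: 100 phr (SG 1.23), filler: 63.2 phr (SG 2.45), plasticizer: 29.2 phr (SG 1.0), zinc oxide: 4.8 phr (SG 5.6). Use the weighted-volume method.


Sum of weights = 197.2
Volume contributions:
  polymer: 100/1.23 = 81.3008
  filler: 63.2/2.45 = 25.7959
  plasticizer: 29.2/1.0 = 29.2000
  zinc oxide: 4.8/5.6 = 0.8571
Sum of volumes = 137.1539
SG = 197.2 / 137.1539 = 1.438

SG = 1.438


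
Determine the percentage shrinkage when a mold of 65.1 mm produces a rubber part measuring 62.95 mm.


Shrinkage = (mold - part) / mold * 100
= (65.1 - 62.95) / 65.1 * 100
= 2.15 / 65.1 * 100
= 3.3%

3.3%


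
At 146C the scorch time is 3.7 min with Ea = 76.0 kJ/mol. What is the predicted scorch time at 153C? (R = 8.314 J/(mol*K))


Convert temperatures: T1 = 146 + 273.15 = 419.15 K, T2 = 153 + 273.15 = 426.15 K
ts2_new = 3.7 * exp(76000 / 8.314 * (1/426.15 - 1/419.15))
1/T2 - 1/T1 = -3.9189e-05
ts2_new = 2.59 min

2.59 min


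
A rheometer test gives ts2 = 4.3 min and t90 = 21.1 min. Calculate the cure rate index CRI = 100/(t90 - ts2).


CRI = 100 / (t90 - ts2)
= 100 / (21.1 - 4.3)
= 100 / 16.8
= 5.95 min^-1

5.95 min^-1


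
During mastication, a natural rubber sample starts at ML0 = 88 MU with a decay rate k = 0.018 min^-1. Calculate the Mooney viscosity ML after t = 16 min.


ML = ML0 * exp(-k * t)
ML = 88 * exp(-0.018 * 16)
ML = 88 * 0.7498
ML = 65.98 MU

65.98 MU


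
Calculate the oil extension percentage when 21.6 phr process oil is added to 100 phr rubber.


Oil % = oil / (100 + oil) * 100
= 21.6 / (100 + 21.6) * 100
= 21.6 / 121.6 * 100
= 17.76%

17.76%


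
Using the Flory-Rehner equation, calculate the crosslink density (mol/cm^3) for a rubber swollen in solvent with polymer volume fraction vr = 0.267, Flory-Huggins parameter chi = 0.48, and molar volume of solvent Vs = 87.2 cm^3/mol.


ln(1 - vr) = ln(1 - 0.267) = -0.3106
Numerator = -((-0.3106) + 0.267 + 0.48 * 0.267^2) = 0.0094
Denominator = 87.2 * (0.267^(1/3) - 0.267/2) = 44.5093
nu = 0.0094 / 44.5093 = 2.1099e-04 mol/cm^3

2.1099e-04 mol/cm^3


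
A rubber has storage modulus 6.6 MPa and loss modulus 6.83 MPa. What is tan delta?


tan delta = E'' / E'
= 6.83 / 6.6
= 1.0348

tan delta = 1.0348


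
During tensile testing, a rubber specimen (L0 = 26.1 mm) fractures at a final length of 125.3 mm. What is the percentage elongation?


Elongation = (Lf - L0) / L0 * 100
= (125.3 - 26.1) / 26.1 * 100
= 99.2 / 26.1 * 100
= 380.1%

380.1%


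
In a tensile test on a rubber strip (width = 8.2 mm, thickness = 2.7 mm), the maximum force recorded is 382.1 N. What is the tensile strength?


Area = width * thickness = 8.2 * 2.7 = 22.14 mm^2
TS = force / area = 382.1 / 22.14 = 17.26 MPa

17.26 MPa


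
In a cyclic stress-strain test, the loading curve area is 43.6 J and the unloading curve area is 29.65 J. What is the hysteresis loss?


Hysteresis loss = loading - unloading
= 43.6 - 29.65
= 13.95 J

13.95 J


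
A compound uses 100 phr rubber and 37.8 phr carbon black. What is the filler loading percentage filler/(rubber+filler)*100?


Filler % = filler / (rubber + filler) * 100
= 37.8 / (100 + 37.8) * 100
= 37.8 / 137.8 * 100
= 27.43%

27.43%


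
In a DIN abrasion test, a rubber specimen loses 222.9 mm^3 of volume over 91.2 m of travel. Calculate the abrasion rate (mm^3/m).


Rate = volume_loss / distance
= 222.9 / 91.2
= 2.444 mm^3/m

2.444 mm^3/m


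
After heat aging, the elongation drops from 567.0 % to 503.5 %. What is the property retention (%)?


Retention = aged / original * 100
= 503.5 / 567.0 * 100
= 88.8%

88.8%


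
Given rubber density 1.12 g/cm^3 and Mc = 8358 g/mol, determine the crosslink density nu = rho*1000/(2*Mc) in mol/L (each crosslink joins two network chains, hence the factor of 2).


nu = rho * 1000 / (2 * Mc)
nu = 1.12 * 1000 / (2 * 8358)
nu = 1120.0 / 16716
nu = 0.0670 mol/L

0.0670 mol/L


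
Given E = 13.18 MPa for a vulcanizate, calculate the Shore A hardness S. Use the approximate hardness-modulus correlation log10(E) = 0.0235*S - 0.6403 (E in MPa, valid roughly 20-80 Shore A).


log10(E) = 0.0235*S - 0.6403  =>  S = (log10(E) + 0.6403) / 0.0235
log10(13.18) = 1.119915
S = (1.119915 + 0.6403) / 0.0235 = 1.760215 / 0.0235
S = 74.9

Shore A = 74.9


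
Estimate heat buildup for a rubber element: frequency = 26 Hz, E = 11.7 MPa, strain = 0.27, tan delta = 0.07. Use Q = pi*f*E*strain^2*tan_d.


Q = pi * f * E * strain^2 * tan_d
= pi * 26 * 11.7 * 0.27^2 * 0.07
= pi * 26 * 11.7 * 0.0729 * 0.07
= 4.8768

Q = 4.8768


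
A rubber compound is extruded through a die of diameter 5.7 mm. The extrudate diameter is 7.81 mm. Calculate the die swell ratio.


Die swell ratio = D_extrudate / D_die
= 7.81 / 5.7
= 1.37

Die swell = 1.37


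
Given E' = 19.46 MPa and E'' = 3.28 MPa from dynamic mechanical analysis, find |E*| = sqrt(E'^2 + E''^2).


|E*| = sqrt(E'^2 + E''^2)
= sqrt(19.46^2 + 3.28^2)
= sqrt(378.6916 + 10.7584)
= 19.734 MPa

19.734 MPa


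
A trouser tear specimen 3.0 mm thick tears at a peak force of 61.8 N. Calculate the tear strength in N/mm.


Tear strength = force / thickness
= 61.8 / 3.0
= 20.6 N/mm

20.6 N/mm


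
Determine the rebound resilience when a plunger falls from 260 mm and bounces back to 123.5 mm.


Resilience = h_rebound / h_drop * 100
= 123.5 / 260 * 100
= 47.5%

47.5%


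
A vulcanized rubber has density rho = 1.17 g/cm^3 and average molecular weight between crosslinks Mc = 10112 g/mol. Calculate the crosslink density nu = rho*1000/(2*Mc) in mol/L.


nu = rho * 1000 / (2 * Mc)
nu = 1.17 * 1000 / (2 * 10112)
nu = 1170.0 / 20224
nu = 0.0579 mol/L

0.0579 mol/L


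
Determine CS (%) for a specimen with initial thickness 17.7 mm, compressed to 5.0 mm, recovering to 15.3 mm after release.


CS = (t0 - recovered) / (t0 - ts) * 100
= (17.7 - 15.3) / (17.7 - 5.0) * 100
= 2.4 / 12.7 * 100
= 18.9%

18.9%


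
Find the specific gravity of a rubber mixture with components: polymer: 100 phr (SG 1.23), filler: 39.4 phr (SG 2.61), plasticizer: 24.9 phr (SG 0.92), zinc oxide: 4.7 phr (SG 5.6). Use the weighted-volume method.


Sum of weights = 169.0
Volume contributions:
  polymer: 100/1.23 = 81.3008
  filler: 39.4/2.61 = 15.0958
  plasticizer: 24.9/0.92 = 27.0652
  zinc oxide: 4.7/5.6 = 0.8393
Sum of volumes = 124.3011
SG = 169.0 / 124.3011 = 1.36

SG = 1.36


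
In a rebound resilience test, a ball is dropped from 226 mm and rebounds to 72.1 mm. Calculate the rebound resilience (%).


Resilience = h_rebound / h_drop * 100
= 72.1 / 226 * 100
= 31.9%

31.9%


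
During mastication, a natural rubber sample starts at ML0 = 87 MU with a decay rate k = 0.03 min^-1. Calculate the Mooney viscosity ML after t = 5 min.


ML = ML0 * exp(-k * t)
ML = 87 * exp(-0.03 * 5)
ML = 87 * 0.8607
ML = 74.88 MU

74.88 MU


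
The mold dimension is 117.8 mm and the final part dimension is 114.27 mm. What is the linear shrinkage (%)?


Shrinkage = (mold - part) / mold * 100
= (117.8 - 114.27) / 117.8 * 100
= 3.53 / 117.8 * 100
= 3.0%

3.0%


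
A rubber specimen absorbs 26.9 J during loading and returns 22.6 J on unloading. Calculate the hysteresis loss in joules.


Hysteresis loss = loading - unloading
= 26.9 - 22.6
= 4.3 J

4.3 J


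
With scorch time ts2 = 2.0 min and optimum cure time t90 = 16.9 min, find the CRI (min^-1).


CRI = 100 / (t90 - ts2)
= 100 / (16.9 - 2.0)
= 100 / 14.9
= 6.71 min^-1

6.71 min^-1


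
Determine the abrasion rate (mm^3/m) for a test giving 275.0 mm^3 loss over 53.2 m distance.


Rate = volume_loss / distance
= 275.0 / 53.2
= 5.169 mm^3/m

5.169 mm^3/m


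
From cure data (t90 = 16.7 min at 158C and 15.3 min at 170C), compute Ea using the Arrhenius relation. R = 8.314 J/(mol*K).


T1 = 431.15 K, T2 = 443.15 K
1/T1 - 1/T2 = 6.2806e-05
ln(t1/t2) = ln(16.7/15.3) = 0.0876
Ea = 8.314 * 0.0876 / 6.2806e-05 = 11590.2630 J/mol
Ea = 11.59 kJ/mol

11.59 kJ/mol


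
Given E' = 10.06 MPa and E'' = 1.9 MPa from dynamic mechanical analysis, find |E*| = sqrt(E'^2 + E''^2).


|E*| = sqrt(E'^2 + E''^2)
= sqrt(10.06^2 + 1.9^2)
= sqrt(101.2036 + 3.6100)
= 10.238 MPa

10.238 MPa


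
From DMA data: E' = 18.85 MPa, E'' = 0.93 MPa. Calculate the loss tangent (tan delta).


tan delta = E'' / E'
= 0.93 / 18.85
= 0.0493

tan delta = 0.0493


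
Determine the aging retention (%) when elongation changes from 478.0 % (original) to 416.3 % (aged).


Retention = aged / original * 100
= 416.3 / 478.0 * 100
= 87.1%

87.1%


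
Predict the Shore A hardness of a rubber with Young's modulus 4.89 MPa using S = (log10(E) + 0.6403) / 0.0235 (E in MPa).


log10(E) = 0.0235*S - 0.6403  =>  S = (log10(E) + 0.6403) / 0.0235
log10(4.89) = 0.689309
S = (0.689309 + 0.6403) / 0.0235 = 1.329609 / 0.0235
S = 56.6

Shore A = 56.6


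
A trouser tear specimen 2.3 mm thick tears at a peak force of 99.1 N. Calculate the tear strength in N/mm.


Tear strength = force / thickness
= 99.1 / 2.3
= 43.09 N/mm

43.09 N/mm


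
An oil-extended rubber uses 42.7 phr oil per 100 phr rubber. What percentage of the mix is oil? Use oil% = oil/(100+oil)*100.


Oil % = oil / (100 + oil) * 100
= 42.7 / (100 + 42.7) * 100
= 42.7 / 142.7 * 100
= 29.92%

29.92%


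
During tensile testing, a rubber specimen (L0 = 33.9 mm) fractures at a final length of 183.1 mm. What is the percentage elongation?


Elongation = (Lf - L0) / L0 * 100
= (183.1 - 33.9) / 33.9 * 100
= 149.2 / 33.9 * 100
= 440.1%

440.1%


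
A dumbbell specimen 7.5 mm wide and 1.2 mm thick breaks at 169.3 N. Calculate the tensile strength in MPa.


Area = width * thickness = 7.5 * 1.2 = 9.0 mm^2
TS = force / area = 169.3 / 9.0 = 18.81 MPa

18.81 MPa


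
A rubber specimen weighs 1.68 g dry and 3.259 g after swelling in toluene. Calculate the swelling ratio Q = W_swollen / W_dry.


Q = W_swollen / W_dry
Q = 3.259 / 1.68
Q = 1.94

Q = 1.94


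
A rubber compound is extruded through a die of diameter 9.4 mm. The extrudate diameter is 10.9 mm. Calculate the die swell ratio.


Die swell ratio = D_extrudate / D_die
= 10.9 / 9.4
= 1.16

Die swell = 1.16


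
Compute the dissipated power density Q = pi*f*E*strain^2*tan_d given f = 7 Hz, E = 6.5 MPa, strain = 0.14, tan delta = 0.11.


Q = pi * f * E * strain^2 * tan_d
= pi * 7 * 6.5 * 0.14^2 * 0.11
= pi * 7 * 6.5 * 0.0196 * 0.11
= 0.3082

Q = 0.3082


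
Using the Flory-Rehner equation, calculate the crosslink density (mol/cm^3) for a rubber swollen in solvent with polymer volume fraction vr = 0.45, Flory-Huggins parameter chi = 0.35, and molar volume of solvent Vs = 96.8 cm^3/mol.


ln(1 - vr) = ln(1 - 0.45) = -0.5978
Numerator = -((-0.5978) + 0.45 + 0.35 * 0.45^2) = 0.0770
Denominator = 96.8 * (0.45^(1/3) - 0.45/2) = 52.3988
nu = 0.0770 / 52.3988 = 0.0015 mol/cm^3

0.0015 mol/cm^3


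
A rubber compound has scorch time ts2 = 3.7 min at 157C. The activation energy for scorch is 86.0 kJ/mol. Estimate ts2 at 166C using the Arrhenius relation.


Convert temperatures: T1 = 157 + 273.15 = 430.15 K, T2 = 166 + 273.15 = 439.15 K
ts2_new = 3.7 * exp(86000 / 8.314 * (1/439.15 - 1/430.15))
1/T2 - 1/T1 = -4.7644e-05
ts2_new = 2.26 min

2.26 min


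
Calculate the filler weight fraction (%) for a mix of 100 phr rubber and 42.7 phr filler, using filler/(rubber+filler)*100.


Filler % = filler / (rubber + filler) * 100
= 42.7 / (100 + 42.7) * 100
= 42.7 / 142.7 * 100
= 29.92%

29.92%


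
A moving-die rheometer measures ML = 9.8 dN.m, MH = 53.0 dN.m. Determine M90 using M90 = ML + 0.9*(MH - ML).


M90 = ML + 0.9 * (MH - ML)
M90 = 9.8 + 0.9 * (53.0 - 9.8)
M90 = 9.8 + 0.9 * 43.2
M90 = 48.68 dN.m

48.68 dN.m


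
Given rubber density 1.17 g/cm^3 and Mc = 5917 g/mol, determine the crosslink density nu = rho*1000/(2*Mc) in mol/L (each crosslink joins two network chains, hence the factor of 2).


nu = rho * 1000 / (2 * Mc)
nu = 1.17 * 1000 / (2 * 5917)
nu = 1170.0 / 11834
nu = 0.0989 mol/L

0.0989 mol/L


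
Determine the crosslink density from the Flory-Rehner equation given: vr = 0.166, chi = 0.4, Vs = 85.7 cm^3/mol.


ln(1 - vr) = ln(1 - 0.166) = -0.1815
Numerator = -((-0.1815) + 0.166 + 0.4 * 0.166^2) = 0.0045
Denominator = 85.7 * (0.166^(1/3) - 0.166/2) = 39.9865
nu = 0.0045 / 39.9865 = 1.1253e-04 mol/cm^3

1.1253e-04 mol/cm^3


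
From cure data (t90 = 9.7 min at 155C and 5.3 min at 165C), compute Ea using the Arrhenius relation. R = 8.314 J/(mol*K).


T1 = 428.15 K, T2 = 438.15 K
1/T1 - 1/T2 = 5.3307e-05
ln(t1/t2) = ln(9.7/5.3) = 0.6044
Ea = 8.314 * 0.6044 / 5.3307e-05 = 94268.5744 J/mol
Ea = 94.27 kJ/mol

94.27 kJ/mol


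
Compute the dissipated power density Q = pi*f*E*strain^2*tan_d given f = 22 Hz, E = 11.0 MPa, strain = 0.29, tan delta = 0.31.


Q = pi * f * E * strain^2 * tan_d
= pi * 22 * 11.0 * 0.29^2 * 0.31
= pi * 22 * 11.0 * 0.0841 * 0.31
= 19.8209

Q = 19.8209


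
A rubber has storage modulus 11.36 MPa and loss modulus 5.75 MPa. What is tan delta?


tan delta = E'' / E'
= 5.75 / 11.36
= 0.5062

tan delta = 0.5062


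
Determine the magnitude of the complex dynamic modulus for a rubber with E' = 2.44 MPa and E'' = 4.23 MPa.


|E*| = sqrt(E'^2 + E''^2)
= sqrt(2.44^2 + 4.23^2)
= sqrt(5.9536 + 17.8929)
= 4.883 MPa

4.883 MPa


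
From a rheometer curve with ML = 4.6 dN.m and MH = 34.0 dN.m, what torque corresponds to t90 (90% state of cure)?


M90 = ML + 0.9 * (MH - ML)
M90 = 4.6 + 0.9 * (34.0 - 4.6)
M90 = 4.6 + 0.9 * 29.4
M90 = 31.06 dN.m

31.06 dN.m


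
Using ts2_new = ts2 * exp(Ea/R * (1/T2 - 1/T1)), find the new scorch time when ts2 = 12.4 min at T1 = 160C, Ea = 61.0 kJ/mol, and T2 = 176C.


Convert temperatures: T1 = 160 + 273.15 = 433.15 K, T2 = 176 + 273.15 = 449.15 K
ts2_new = 12.4 * exp(61000 / 8.314 * (1/449.15 - 1/433.15))
1/T2 - 1/T1 = -8.2241e-05
ts2_new = 6.78 min

6.78 min


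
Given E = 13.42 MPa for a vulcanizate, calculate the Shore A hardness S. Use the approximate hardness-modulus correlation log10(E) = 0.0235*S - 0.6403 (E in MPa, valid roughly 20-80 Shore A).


log10(E) = 0.0235*S - 0.6403  =>  S = (log10(E) + 0.6403) / 0.0235
log10(13.42) = 1.127753
S = (1.127753 + 0.6403) / 0.0235 = 1.768053 / 0.0235
S = 75.2

Shore A = 75.2


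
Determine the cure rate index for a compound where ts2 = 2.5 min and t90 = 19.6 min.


CRI = 100 / (t90 - ts2)
= 100 / (19.6 - 2.5)
= 100 / 17.1
= 5.85 min^-1

5.85 min^-1


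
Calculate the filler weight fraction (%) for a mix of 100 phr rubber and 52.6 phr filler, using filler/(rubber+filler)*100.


Filler % = filler / (rubber + filler) * 100
= 52.6 / (100 + 52.6) * 100
= 52.6 / 152.6 * 100
= 34.47%

34.47%


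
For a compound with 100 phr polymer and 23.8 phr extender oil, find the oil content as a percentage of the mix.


Oil % = oil / (100 + oil) * 100
= 23.8 / (100 + 23.8) * 100
= 23.8 / 123.8 * 100
= 19.22%

19.22%


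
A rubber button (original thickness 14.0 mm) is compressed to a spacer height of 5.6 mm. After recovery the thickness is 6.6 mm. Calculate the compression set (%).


CS = (t0 - recovered) / (t0 - ts) * 100
= (14.0 - 6.6) / (14.0 - 5.6) * 100
= 7.4 / 8.4 * 100
= 88.1%

88.1%


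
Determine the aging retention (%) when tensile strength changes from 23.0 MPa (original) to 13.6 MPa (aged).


Retention = aged / original * 100
= 13.6 / 23.0 * 100
= 59.1%

59.1%


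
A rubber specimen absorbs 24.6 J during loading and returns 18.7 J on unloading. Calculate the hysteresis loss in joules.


Hysteresis loss = loading - unloading
= 24.6 - 18.7
= 5.9 J

5.9 J


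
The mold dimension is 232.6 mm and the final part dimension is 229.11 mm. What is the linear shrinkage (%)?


Shrinkage = (mold - part) / mold * 100
= (232.6 - 229.11) / 232.6 * 100
= 3.49 / 232.6 * 100
= 1.5%

1.5%


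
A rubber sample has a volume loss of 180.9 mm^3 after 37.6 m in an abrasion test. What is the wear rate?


Rate = volume_loss / distance
= 180.9 / 37.6
= 4.811 mm^3/m

4.811 mm^3/m


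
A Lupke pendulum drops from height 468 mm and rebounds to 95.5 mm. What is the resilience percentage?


Resilience = h_rebound / h_drop * 100
= 95.5 / 468 * 100
= 20.4%

20.4%


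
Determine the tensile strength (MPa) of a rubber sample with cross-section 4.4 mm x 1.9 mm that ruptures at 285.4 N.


Area = width * thickness = 4.4 * 1.9 = 8.36 mm^2
TS = force / area = 285.4 / 8.36 = 34.14 MPa

34.14 MPa


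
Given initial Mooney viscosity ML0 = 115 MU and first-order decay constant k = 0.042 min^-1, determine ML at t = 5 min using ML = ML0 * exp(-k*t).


ML = ML0 * exp(-k * t)
ML = 115 * exp(-0.042 * 5)
ML = 115 * 0.8106
ML = 93.22 MU

93.22 MU


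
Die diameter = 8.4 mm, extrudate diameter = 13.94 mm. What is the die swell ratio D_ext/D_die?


Die swell ratio = D_extrudate / D_die
= 13.94 / 8.4
= 1.66

Die swell = 1.66


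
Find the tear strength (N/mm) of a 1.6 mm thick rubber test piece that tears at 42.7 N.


Tear strength = force / thickness
= 42.7 / 1.6
= 26.69 N/mm

26.69 N/mm


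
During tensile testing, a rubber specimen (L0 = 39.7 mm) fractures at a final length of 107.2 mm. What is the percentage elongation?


Elongation = (Lf - L0) / L0 * 100
= (107.2 - 39.7) / 39.7 * 100
= 67.5 / 39.7 * 100
= 170.0%

170.0%


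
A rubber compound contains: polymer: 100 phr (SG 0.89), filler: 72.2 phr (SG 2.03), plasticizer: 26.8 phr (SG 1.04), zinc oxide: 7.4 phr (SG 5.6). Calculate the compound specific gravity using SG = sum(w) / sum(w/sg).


Sum of weights = 206.4
Volume contributions:
  polymer: 100/0.89 = 112.3596
  filler: 72.2/2.03 = 35.5665
  plasticizer: 26.8/1.04 = 25.7692
  zinc oxide: 7.4/5.6 = 1.3214
Sum of volumes = 175.0167
SG = 206.4 / 175.0167 = 1.179

SG = 1.179


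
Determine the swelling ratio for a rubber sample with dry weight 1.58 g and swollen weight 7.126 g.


Q = W_swollen / W_dry
Q = 7.126 / 1.58
Q = 4.51

Q = 4.51


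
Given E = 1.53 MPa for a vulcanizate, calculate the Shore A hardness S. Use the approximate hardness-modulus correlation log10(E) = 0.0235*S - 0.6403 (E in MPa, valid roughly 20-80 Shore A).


log10(E) = 0.0235*S - 0.6403  =>  S = (log10(E) + 0.6403) / 0.0235
log10(1.53) = 0.184691
S = (0.184691 + 0.6403) / 0.0235 = 0.824991 / 0.0235
S = 35.1

Shore A = 35.1


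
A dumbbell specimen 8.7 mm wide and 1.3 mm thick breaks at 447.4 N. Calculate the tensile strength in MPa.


Area = width * thickness = 8.7 * 1.3 = 11.31 mm^2
TS = force / area = 447.4 / 11.31 = 39.56 MPa

39.56 MPa


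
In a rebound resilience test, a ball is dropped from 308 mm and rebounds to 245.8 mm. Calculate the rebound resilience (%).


Resilience = h_rebound / h_drop * 100
= 245.8 / 308 * 100
= 79.8%

79.8%


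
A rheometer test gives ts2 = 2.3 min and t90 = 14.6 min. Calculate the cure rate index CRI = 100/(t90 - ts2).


CRI = 100 / (t90 - ts2)
= 100 / (14.6 - 2.3)
= 100 / 12.3
= 8.13 min^-1

8.13 min^-1


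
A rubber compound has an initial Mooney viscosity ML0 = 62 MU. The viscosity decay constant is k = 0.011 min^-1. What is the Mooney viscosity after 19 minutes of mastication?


ML = ML0 * exp(-k * t)
ML = 62 * exp(-0.011 * 19)
ML = 62 * 0.8114
ML = 50.31 MU

50.31 MU


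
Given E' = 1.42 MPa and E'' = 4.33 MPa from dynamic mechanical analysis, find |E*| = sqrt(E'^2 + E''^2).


|E*| = sqrt(E'^2 + E''^2)
= sqrt(1.42^2 + 4.33^2)
= sqrt(2.0164 + 18.7489)
= 4.557 MPa

4.557 MPa


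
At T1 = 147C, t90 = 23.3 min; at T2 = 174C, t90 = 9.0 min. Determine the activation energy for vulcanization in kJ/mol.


T1 = 420.15 K, T2 = 447.15 K
1/T1 - 1/T2 = 1.4372e-04
ln(t1/t2) = ln(23.3/9.0) = 0.9512
Ea = 8.314 * 0.9512 / 1.4372e-04 = 55028.6479 J/mol
Ea = 55.03 kJ/mol

55.03 kJ/mol


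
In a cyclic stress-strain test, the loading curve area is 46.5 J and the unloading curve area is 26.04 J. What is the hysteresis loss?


Hysteresis loss = loading - unloading
= 46.5 - 26.04
= 20.46 J

20.46 J


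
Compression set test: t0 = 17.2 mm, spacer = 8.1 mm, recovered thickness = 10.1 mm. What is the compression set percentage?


CS = (t0 - recovered) / (t0 - ts) * 100
= (17.2 - 10.1) / (17.2 - 8.1) * 100
= 7.1 / 9.1 * 100
= 78.0%

78.0%


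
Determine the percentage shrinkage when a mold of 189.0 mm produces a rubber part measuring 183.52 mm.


Shrinkage = (mold - part) / mold * 100
= (189.0 - 183.52) / 189.0 * 100
= 5.48 / 189.0 * 100
= 2.9%

2.9%


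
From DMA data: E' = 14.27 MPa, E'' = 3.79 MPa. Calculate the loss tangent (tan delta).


tan delta = E'' / E'
= 3.79 / 14.27
= 0.2656

tan delta = 0.2656


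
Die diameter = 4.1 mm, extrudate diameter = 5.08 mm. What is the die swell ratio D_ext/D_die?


Die swell ratio = D_extrudate / D_die
= 5.08 / 4.1
= 1.239

Die swell = 1.239


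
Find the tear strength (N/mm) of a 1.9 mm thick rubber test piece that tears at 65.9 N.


Tear strength = force / thickness
= 65.9 / 1.9
= 34.68 N/mm

34.68 N/mm


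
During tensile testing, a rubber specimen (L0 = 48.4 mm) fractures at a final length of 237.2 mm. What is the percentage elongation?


Elongation = (Lf - L0) / L0 * 100
= (237.2 - 48.4) / 48.4 * 100
= 188.8 / 48.4 * 100
= 390.1%

390.1%


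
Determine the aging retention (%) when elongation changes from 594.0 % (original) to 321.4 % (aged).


Retention = aged / original * 100
= 321.4 / 594.0 * 100
= 54.1%

54.1%


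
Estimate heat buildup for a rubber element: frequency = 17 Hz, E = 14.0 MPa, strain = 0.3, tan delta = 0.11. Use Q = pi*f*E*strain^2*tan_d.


Q = pi * f * E * strain^2 * tan_d
= pi * 17 * 14.0 * 0.3^2 * 0.11
= pi * 17 * 14.0 * 0.0900 * 0.11
= 7.4022

Q = 7.4022


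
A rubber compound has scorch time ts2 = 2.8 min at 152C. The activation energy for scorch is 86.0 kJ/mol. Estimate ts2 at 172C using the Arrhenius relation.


Convert temperatures: T1 = 152 + 273.15 = 425.15 K, T2 = 172 + 273.15 = 445.15 K
ts2_new = 2.8 * exp(86000 / 8.314 * (1/445.15 - 1/425.15))
1/T2 - 1/T1 = -1.0568e-04
ts2_new = 0.94 min

0.94 min


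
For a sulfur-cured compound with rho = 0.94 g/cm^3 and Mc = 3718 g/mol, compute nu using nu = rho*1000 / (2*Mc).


nu = rho * 1000 / (2 * Mc)
nu = 0.94 * 1000 / (2 * 3718)
nu = 940.0 / 7436
nu = 0.1264 mol/L

0.1264 mol/L


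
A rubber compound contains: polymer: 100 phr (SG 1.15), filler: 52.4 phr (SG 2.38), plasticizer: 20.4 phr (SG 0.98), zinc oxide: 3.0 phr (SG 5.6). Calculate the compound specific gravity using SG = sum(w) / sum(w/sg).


Sum of weights = 175.8
Volume contributions:
  polymer: 100/1.15 = 86.9565
  filler: 52.4/2.38 = 22.0168
  plasticizer: 20.4/0.98 = 20.8163
  zinc oxide: 3.0/5.6 = 0.5357
Sum of volumes = 130.3254
SG = 175.8 / 130.3254 = 1.349

SG = 1.349


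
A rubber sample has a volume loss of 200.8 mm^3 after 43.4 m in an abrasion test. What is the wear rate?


Rate = volume_loss / distance
= 200.8 / 43.4
= 4.627 mm^3/m

4.627 mm^3/m


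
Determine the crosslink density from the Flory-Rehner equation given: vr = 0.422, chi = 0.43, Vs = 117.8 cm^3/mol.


ln(1 - vr) = ln(1 - 0.422) = -0.5482
Numerator = -((-0.5482) + 0.422 + 0.43 * 0.422^2) = 0.0496
Denominator = 117.8 * (0.422^(1/3) - 0.422/2) = 63.5029
nu = 0.0496 / 63.5029 = 7.8115e-04 mol/cm^3

7.8115e-04 mol/cm^3


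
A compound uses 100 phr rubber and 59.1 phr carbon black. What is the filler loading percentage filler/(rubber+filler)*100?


Filler % = filler / (rubber + filler) * 100
= 59.1 / (100 + 59.1) * 100
= 59.1 / 159.1 * 100
= 37.15%

37.15%


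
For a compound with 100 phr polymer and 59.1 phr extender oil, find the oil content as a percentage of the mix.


Oil % = oil / (100 + oil) * 100
= 59.1 / (100 + 59.1) * 100
= 59.1 / 159.1 * 100
= 37.15%

37.15%


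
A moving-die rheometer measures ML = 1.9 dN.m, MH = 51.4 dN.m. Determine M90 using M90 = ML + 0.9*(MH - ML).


M90 = ML + 0.9 * (MH - ML)
M90 = 1.9 + 0.9 * (51.4 - 1.9)
M90 = 1.9 + 0.9 * 49.5
M90 = 46.45 dN.m

46.45 dN.m


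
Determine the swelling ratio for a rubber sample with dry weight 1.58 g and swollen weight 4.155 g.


Q = W_swollen / W_dry
Q = 4.155 / 1.58
Q = 2.63

Q = 2.63


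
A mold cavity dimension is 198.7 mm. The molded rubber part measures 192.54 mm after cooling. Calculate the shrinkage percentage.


Shrinkage = (mold - part) / mold * 100
= (198.7 - 192.54) / 198.7 * 100
= 6.16 / 198.7 * 100
= 3.1%

3.1%


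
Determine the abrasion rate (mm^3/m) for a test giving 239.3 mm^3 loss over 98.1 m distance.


Rate = volume_loss / distance
= 239.3 / 98.1
= 2.439 mm^3/m

2.439 mm^3/m


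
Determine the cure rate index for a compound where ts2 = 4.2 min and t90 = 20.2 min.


CRI = 100 / (t90 - ts2)
= 100 / (20.2 - 4.2)
= 100 / 16.0
= 6.25 min^-1

6.25 min^-1


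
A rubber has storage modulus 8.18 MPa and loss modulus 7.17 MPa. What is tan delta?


tan delta = E'' / E'
= 7.17 / 8.18
= 0.8765

tan delta = 0.8765


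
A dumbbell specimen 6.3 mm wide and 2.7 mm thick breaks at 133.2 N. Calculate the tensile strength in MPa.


Area = width * thickness = 6.3 * 2.7 = 17.01 mm^2
TS = force / area = 133.2 / 17.01 = 7.83 MPa

7.83 MPa


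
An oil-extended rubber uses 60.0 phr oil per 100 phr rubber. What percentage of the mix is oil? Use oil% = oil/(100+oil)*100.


Oil % = oil / (100 + oil) * 100
= 60.0 / (100 + 60.0) * 100
= 60.0 / 160.0 * 100
= 37.5%

37.5%


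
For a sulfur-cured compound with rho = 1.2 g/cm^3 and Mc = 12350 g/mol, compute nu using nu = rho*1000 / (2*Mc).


nu = rho * 1000 / (2 * Mc)
nu = 1.2 * 1000 / (2 * 12350)
nu = 1200.0 / 24700
nu = 0.0486 mol/L

0.0486 mol/L


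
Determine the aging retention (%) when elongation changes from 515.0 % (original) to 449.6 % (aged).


Retention = aged / original * 100
= 449.6 / 515.0 * 100
= 87.3%

87.3%


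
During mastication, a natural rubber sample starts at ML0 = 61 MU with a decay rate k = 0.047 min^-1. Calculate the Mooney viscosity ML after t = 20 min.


ML = ML0 * exp(-k * t)
ML = 61 * exp(-0.047 * 20)
ML = 61 * 0.3906
ML = 23.83 MU

23.83 MU


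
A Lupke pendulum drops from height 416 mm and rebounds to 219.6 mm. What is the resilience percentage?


Resilience = h_rebound / h_drop * 100
= 219.6 / 416 * 100
= 52.8%

52.8%


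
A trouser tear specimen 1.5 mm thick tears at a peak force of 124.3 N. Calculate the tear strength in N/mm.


Tear strength = force / thickness
= 124.3 / 1.5
= 82.87 N/mm

82.87 N/mm


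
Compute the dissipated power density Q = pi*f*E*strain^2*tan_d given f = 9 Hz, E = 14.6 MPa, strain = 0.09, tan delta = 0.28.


Q = pi * f * E * strain^2 * tan_d
= pi * 9 * 14.6 * 0.09^2 * 0.28
= pi * 9 * 14.6 * 0.0081 * 0.28
= 0.9362

Q = 0.9362


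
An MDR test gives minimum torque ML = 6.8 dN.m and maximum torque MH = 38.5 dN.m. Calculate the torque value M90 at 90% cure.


M90 = ML + 0.9 * (MH - ML)
M90 = 6.8 + 0.9 * (38.5 - 6.8)
M90 = 6.8 + 0.9 * 31.7
M90 = 35.33 dN.m

35.33 dN.m


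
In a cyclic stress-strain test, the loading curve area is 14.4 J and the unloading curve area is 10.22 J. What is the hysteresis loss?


Hysteresis loss = loading - unloading
= 14.4 - 10.22
= 4.18 J

4.18 J


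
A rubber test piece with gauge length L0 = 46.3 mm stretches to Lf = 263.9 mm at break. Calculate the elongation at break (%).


Elongation = (Lf - L0) / L0 * 100
= (263.9 - 46.3) / 46.3 * 100
= 217.6 / 46.3 * 100
= 470.0%

470.0%


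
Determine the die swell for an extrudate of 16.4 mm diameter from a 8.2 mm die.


Die swell ratio = D_extrudate / D_die
= 16.4 / 8.2
= 2.0

Die swell = 2.0


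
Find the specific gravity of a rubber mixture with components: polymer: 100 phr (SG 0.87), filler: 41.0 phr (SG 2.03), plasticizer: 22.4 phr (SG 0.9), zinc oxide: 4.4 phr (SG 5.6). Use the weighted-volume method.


Sum of weights = 167.8
Volume contributions:
  polymer: 100/0.87 = 114.9425
  filler: 41.0/2.03 = 20.1970
  plasticizer: 22.4/0.9 = 24.8889
  zinc oxide: 4.4/5.6 = 0.7857
Sum of volumes = 160.8142
SG = 167.8 / 160.8142 = 1.043

SG = 1.043
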